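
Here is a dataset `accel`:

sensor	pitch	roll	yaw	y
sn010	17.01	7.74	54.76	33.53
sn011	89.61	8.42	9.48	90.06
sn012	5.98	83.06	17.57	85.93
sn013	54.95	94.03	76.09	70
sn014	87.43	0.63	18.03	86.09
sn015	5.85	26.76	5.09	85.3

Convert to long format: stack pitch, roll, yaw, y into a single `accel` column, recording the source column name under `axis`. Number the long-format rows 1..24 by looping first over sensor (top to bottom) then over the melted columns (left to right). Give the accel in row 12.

24 rows total (6 × 4). Row 12: index ⌊(12-1)/4⌋ = 2 into sensor → sn012; (12-1) mod 4 = 3 into the melted columns → y.
So row 12 is (sn012, y, 85.93); accel = 85.93.

85.93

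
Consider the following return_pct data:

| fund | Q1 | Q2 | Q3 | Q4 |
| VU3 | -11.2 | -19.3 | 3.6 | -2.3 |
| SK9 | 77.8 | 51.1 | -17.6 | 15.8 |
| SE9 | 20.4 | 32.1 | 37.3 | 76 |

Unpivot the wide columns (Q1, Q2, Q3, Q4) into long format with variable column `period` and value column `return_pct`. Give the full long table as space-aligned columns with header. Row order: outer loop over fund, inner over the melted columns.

fund  period  return_pct
VU3   Q1      -11.2     
VU3   Q2      -19.3     
VU3   Q3      3.6       
VU3   Q4      -2.3      
SK9   Q1      77.8      
SK9   Q2      51.1      
SK9   Q3      -17.6     
SK9   Q4      15.8      
SE9   Q1      20.4      
SE9   Q2      32.1      
SE9   Q3      37.3      
SE9   Q4      76        

Each (fund, column) pair becomes one row: 3 × 4 = 12 rows.
For example, (VU3, Q1) → return_pct=-11.2.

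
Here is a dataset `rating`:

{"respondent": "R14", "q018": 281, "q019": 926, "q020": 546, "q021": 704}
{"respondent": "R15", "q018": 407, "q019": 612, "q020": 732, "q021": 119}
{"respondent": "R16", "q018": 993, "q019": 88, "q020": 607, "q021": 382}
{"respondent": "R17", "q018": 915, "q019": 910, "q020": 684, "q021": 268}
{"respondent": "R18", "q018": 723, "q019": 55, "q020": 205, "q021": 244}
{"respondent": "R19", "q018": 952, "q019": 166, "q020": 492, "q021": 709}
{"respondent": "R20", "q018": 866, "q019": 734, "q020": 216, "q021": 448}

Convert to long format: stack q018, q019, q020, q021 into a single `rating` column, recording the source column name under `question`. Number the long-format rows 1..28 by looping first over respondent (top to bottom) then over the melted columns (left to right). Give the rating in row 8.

28 rows total (7 × 4). Row 8: index ⌊(8-1)/4⌋ = 1 into respondent → R15; (8-1) mod 4 = 3 into the melted columns → q021.
So row 8 is (R15, q021, 119); rating = 119.

119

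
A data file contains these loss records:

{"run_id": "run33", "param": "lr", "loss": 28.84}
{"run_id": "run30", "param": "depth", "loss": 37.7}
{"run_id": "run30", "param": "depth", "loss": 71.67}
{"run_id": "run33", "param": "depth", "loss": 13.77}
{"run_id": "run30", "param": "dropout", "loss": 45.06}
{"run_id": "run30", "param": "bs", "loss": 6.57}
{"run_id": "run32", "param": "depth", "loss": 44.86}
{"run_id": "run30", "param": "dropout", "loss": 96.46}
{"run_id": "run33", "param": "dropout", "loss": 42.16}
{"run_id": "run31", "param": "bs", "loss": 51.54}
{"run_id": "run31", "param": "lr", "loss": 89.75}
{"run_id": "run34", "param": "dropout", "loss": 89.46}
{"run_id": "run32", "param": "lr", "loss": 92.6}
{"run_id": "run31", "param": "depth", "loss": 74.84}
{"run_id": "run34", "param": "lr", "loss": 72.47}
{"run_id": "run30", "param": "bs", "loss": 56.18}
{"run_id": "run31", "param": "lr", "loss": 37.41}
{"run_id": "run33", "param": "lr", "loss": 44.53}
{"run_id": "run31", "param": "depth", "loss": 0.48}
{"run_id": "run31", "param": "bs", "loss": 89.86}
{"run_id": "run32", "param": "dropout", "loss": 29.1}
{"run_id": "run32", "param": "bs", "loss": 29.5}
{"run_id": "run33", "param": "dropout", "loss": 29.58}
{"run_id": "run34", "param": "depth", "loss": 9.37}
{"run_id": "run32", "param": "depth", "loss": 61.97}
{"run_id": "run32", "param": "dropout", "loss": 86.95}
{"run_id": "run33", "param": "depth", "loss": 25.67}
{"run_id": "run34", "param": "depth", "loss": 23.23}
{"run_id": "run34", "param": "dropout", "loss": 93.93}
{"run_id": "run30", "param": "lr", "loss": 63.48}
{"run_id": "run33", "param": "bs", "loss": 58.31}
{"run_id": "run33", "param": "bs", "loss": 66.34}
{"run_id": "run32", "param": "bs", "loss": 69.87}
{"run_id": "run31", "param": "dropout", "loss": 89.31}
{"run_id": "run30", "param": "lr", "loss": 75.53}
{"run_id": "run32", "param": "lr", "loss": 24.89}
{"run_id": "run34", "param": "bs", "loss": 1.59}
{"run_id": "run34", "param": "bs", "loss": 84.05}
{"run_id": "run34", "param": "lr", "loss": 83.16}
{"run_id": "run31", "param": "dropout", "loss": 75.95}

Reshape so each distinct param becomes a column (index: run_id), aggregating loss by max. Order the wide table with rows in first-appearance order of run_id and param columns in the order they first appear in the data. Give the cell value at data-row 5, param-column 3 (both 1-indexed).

With rows in first-appearance order of run_id, row 5 is run_id=run34. param columns in first-appearance order: lr, depth, dropout, bs; column 3 is dropout.
Long rows with run_id=run34, param=dropout: max(89.46, 93.93) = 93.93.

93.93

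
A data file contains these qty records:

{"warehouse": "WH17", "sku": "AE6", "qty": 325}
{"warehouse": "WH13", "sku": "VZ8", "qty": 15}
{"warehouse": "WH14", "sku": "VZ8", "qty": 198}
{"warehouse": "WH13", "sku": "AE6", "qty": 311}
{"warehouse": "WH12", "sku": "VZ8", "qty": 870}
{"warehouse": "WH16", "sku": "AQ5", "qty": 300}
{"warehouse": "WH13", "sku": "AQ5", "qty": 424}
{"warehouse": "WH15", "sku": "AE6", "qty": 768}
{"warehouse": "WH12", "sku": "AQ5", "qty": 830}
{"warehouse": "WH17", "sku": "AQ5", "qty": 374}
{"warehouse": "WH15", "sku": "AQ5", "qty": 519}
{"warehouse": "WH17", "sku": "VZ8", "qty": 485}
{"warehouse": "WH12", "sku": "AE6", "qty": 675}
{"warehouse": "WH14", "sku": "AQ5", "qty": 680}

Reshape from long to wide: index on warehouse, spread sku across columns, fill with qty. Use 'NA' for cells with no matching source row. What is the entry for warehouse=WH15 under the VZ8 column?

NA

No long-format row has warehouse=WH15 and sku=VZ8, so the cell is NA.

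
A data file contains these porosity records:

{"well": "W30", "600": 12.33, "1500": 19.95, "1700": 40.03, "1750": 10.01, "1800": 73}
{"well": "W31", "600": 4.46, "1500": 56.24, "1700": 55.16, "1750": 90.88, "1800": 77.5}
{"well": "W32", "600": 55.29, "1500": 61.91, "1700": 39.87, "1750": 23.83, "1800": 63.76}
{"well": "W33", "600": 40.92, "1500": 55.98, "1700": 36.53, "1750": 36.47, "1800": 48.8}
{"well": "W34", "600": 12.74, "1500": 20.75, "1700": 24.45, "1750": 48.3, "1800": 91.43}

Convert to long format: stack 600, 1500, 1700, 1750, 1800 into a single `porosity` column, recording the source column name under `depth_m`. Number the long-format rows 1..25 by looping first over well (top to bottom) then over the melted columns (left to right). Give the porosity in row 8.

55.16

25 rows total (5 × 5). Row 8: index ⌊(8-1)/5⌋ = 1 into well → W31; (8-1) mod 5 = 2 into the melted columns → 1700.
So row 8 is (W31, 1700, 55.16); porosity = 55.16.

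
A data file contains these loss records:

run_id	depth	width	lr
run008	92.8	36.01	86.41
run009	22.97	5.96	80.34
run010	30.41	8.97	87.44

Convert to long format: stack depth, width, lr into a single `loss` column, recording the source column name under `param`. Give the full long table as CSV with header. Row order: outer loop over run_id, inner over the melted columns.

run_id,param,loss
run008,depth,92.8
run008,width,36.01
run008,lr,86.41
run009,depth,22.97
run009,width,5.96
run009,lr,80.34
run010,depth,30.41
run010,width,8.97
run010,lr,87.44

Each (run_id, column) pair becomes one row: 3 × 3 = 9 rows.
For example, (run008, depth) → loss=92.8.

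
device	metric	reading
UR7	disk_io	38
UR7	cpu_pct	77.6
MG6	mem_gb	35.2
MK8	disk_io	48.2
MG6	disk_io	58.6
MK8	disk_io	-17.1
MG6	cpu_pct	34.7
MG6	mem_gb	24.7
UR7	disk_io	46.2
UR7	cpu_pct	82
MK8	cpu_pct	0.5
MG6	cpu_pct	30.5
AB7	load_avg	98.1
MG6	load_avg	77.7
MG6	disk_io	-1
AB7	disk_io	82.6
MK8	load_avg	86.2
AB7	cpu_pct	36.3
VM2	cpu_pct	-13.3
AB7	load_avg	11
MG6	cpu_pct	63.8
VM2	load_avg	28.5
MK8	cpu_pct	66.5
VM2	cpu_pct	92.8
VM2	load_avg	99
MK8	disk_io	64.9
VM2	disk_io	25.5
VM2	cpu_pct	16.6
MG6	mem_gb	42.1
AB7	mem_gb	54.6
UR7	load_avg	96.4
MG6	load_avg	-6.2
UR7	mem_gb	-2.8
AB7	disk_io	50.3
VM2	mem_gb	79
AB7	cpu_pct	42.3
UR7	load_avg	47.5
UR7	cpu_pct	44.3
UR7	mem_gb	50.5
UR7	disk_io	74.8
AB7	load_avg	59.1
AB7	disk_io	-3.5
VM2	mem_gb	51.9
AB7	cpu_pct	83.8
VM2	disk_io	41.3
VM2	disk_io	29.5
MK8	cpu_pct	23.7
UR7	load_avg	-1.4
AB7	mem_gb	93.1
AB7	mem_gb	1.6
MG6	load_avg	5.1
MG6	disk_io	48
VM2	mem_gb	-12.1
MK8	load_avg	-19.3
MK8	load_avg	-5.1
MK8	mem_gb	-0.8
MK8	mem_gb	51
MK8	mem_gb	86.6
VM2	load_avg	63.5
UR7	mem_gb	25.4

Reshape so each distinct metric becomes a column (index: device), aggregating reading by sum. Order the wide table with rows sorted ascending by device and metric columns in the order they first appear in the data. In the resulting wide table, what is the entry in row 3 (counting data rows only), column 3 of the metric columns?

With rows sorted ascending by device, row 3 is device=MK8. metric columns in first-appearance order: disk_io, cpu_pct, mem_gb, load_avg; column 3 is mem_gb.
Long rows with device=MK8, metric=mem_gb: -0.8 + 51 + 86.6 = 136.8.

136.8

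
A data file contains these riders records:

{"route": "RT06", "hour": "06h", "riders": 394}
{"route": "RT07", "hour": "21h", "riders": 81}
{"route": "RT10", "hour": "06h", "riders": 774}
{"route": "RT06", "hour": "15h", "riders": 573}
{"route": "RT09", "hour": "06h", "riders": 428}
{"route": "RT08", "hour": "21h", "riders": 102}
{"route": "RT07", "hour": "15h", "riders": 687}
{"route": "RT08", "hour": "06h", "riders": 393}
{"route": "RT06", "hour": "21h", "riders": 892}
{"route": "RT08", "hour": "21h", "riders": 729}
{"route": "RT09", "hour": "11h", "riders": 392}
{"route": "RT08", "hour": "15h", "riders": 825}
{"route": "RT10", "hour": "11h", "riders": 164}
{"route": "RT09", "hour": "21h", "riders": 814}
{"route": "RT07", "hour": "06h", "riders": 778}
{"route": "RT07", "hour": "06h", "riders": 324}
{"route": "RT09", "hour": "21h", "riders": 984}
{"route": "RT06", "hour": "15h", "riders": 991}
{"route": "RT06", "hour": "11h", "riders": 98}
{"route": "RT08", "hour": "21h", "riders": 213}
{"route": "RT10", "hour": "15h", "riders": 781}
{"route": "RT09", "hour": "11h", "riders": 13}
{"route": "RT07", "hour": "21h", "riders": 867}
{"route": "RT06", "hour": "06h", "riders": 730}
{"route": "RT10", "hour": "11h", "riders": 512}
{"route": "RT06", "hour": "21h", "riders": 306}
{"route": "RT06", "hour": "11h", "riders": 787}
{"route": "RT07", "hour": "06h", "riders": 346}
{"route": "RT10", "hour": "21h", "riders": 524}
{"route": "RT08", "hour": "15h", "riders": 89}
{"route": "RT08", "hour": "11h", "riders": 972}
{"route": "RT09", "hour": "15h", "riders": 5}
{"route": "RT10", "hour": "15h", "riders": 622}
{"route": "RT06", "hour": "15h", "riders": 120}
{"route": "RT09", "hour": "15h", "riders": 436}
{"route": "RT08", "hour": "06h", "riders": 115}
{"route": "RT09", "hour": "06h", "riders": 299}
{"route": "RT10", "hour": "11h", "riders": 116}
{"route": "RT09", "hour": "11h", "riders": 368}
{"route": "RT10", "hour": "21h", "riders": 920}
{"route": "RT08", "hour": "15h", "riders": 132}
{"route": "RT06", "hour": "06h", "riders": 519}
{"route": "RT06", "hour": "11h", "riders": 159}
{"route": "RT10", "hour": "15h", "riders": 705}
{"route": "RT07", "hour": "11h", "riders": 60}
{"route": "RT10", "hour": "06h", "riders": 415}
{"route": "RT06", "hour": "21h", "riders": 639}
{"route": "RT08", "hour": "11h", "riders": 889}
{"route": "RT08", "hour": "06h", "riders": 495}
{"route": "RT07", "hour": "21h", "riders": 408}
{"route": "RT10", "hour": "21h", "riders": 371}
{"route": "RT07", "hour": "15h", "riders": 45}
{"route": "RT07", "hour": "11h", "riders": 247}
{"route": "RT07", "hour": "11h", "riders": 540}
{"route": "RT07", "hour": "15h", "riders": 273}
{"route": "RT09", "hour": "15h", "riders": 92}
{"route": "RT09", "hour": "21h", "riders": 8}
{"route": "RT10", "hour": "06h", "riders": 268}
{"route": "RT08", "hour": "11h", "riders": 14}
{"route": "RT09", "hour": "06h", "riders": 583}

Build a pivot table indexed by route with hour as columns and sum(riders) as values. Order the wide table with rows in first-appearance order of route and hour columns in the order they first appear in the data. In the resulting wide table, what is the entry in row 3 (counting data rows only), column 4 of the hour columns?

792

With rows in first-appearance order of route, row 3 is route=RT10. hour columns in first-appearance order: 06h, 21h, 15h, 11h; column 4 is 11h.
Long rows with route=RT10, hour=11h: 164 + 512 + 116 = 792.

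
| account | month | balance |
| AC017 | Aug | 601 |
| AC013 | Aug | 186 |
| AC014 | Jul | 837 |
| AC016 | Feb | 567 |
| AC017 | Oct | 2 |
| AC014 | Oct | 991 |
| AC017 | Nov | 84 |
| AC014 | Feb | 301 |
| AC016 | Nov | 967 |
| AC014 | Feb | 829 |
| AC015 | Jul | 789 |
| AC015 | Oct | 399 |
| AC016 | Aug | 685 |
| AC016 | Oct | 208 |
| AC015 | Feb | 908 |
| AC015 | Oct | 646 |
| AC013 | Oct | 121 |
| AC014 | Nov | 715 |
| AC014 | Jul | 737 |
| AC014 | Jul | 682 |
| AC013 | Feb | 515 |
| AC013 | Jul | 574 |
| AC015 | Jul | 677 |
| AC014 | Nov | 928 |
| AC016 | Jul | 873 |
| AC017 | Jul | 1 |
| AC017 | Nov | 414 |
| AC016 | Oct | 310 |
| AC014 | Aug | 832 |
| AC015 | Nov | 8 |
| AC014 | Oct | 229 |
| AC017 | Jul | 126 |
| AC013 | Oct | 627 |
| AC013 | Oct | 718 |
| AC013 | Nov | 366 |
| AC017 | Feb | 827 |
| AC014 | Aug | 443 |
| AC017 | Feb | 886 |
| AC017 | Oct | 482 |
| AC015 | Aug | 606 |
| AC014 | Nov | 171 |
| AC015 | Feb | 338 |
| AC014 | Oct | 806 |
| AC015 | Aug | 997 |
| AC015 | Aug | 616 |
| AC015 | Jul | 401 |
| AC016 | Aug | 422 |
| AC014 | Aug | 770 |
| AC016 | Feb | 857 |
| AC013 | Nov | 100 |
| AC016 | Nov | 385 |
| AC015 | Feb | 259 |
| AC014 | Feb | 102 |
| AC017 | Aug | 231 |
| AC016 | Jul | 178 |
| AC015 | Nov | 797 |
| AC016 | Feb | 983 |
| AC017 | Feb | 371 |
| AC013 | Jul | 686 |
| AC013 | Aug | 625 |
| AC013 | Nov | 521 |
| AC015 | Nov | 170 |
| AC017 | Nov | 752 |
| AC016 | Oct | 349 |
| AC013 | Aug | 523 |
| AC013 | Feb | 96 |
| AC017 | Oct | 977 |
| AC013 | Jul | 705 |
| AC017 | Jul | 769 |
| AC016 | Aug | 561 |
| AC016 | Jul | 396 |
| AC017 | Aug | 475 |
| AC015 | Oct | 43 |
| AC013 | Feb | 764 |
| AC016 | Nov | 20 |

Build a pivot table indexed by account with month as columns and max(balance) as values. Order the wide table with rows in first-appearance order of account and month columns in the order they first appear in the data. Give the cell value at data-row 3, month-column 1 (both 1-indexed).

832

With rows in first-appearance order of account, row 3 is account=AC014. month columns in first-appearance order: Aug, Jul, Feb, Oct, Nov; column 1 is Aug.
Long rows with account=AC014, month=Aug: max(832, 443, 770) = 832.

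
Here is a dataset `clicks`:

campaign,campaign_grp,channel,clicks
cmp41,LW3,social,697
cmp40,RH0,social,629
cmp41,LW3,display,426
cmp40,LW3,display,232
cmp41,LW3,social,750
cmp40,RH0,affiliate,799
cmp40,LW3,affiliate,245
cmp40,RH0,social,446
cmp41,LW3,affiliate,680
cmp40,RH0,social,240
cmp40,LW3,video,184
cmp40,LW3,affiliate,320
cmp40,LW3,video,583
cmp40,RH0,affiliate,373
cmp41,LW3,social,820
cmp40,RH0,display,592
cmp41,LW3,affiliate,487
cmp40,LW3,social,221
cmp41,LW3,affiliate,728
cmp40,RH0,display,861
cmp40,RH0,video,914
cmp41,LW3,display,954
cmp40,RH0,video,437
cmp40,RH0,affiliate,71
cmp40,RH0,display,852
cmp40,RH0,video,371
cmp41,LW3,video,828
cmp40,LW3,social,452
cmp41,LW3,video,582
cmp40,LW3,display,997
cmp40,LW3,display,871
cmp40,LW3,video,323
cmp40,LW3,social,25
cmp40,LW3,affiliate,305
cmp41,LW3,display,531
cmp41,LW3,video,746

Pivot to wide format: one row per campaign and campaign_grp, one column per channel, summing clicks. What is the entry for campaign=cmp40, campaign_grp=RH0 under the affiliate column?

Rows with campaign=cmp40, campaign_grp=RH0 and channel=affiliate: clicks values are 799, 373, 71.
799 + 373 + 71 = 1243.

1243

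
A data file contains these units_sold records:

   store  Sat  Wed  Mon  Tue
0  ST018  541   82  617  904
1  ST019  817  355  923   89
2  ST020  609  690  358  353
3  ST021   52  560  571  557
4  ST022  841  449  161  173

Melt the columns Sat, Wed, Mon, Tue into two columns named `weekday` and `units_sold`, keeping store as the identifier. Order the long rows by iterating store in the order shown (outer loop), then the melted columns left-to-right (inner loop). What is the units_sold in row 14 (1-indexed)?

560

20 rows total (5 × 4). Row 14: index ⌊(14-1)/4⌋ = 3 into store → ST021; (14-1) mod 4 = 1 into the melted columns → Wed.
So row 14 is (ST021, Wed, 560); units_sold = 560.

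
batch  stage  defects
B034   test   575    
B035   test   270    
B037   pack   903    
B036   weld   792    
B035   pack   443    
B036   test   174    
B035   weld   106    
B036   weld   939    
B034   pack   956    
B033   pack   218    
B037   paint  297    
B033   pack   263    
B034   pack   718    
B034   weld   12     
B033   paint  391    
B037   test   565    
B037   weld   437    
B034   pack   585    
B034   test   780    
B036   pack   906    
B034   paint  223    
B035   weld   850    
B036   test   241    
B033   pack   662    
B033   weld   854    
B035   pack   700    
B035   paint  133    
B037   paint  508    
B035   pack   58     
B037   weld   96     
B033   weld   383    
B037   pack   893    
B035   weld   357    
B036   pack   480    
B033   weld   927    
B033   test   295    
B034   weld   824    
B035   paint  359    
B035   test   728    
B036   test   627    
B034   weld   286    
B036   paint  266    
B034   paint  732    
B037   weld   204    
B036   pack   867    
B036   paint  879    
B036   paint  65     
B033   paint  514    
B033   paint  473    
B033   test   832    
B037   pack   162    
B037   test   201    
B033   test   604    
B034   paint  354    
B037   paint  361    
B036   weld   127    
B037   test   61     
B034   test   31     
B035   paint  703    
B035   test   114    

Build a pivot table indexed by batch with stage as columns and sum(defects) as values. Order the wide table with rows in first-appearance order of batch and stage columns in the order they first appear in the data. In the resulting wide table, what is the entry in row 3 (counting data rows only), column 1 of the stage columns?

With rows in first-appearance order of batch, row 3 is batch=B037. stage columns in first-appearance order: test, pack, weld, paint; column 1 is test.
Long rows with batch=B037, stage=test: 565 + 201 + 61 = 827.

827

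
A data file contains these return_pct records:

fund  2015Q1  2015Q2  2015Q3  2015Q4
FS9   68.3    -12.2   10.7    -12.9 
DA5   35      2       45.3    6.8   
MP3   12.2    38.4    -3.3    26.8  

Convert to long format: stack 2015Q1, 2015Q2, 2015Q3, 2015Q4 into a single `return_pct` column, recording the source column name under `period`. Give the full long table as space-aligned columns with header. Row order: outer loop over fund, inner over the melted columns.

Each (fund, column) pair becomes one row: 3 × 4 = 12 rows.
For example, (FS9, 2015Q1) → return_pct=68.3.

fund  period  return_pct
FS9   2015Q1  68.3      
FS9   2015Q2  -12.2     
FS9   2015Q3  10.7      
FS9   2015Q4  -12.9     
DA5   2015Q1  35        
DA5   2015Q2  2         
DA5   2015Q3  45.3      
DA5   2015Q4  6.8       
MP3   2015Q1  12.2      
MP3   2015Q2  38.4      
MP3   2015Q3  -3.3      
MP3   2015Q4  26.8      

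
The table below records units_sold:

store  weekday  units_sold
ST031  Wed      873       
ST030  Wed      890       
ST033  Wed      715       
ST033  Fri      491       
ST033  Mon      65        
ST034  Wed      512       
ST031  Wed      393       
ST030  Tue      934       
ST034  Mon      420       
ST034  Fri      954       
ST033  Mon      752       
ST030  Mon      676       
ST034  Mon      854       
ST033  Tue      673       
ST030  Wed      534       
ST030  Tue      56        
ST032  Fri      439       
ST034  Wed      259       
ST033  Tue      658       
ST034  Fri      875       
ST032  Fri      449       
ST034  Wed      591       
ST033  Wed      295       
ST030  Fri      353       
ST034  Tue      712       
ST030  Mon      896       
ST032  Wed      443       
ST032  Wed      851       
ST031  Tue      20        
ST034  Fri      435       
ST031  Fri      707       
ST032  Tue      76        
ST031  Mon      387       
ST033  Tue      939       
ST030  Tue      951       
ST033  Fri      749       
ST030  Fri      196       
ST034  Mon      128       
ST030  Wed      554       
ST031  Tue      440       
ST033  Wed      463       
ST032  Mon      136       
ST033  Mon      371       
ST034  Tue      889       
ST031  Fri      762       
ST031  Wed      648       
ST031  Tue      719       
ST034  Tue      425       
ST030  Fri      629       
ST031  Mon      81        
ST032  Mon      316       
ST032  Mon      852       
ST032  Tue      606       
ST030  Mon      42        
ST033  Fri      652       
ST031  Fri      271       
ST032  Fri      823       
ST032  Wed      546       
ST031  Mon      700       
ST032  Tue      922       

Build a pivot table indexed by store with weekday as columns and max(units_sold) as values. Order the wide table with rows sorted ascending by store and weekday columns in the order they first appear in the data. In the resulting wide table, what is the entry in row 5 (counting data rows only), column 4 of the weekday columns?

With rows sorted ascending by store, row 5 is store=ST034. weekday columns in first-appearance order: Wed, Fri, Mon, Tue; column 4 is Tue.
Long rows with store=ST034, weekday=Tue: max(712, 889, 425) = 889.

889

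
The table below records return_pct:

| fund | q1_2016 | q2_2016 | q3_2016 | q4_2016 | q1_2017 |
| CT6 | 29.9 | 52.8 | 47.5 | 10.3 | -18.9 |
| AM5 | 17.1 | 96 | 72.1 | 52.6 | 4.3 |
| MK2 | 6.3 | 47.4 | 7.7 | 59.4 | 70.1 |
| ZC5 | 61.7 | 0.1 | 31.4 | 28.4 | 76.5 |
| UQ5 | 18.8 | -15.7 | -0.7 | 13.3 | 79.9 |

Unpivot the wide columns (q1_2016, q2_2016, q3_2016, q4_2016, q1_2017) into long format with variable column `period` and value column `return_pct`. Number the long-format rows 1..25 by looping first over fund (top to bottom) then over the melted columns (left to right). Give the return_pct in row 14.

25 rows total (5 × 5). Row 14: index ⌊(14-1)/5⌋ = 2 into fund → MK2; (14-1) mod 5 = 3 into the melted columns → q4_2016.
So row 14 is (MK2, q4_2016, 59.4); return_pct = 59.4.

59.4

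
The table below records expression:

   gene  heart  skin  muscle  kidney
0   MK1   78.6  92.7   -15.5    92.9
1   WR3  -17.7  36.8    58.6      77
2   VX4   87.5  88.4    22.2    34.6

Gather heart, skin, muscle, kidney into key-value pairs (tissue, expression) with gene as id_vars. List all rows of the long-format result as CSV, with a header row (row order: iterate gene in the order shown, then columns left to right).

gene,tissue,expression
MK1,heart,78.6
MK1,skin,92.7
MK1,muscle,-15.5
MK1,kidney,92.9
WR3,heart,-17.7
WR3,skin,36.8
WR3,muscle,58.6
WR3,kidney,77
VX4,heart,87.5
VX4,skin,88.4
VX4,muscle,22.2
VX4,kidney,34.6

Each (gene, column) pair becomes one row: 3 × 4 = 12 rows.
For example, (MK1, heart) → expression=78.6.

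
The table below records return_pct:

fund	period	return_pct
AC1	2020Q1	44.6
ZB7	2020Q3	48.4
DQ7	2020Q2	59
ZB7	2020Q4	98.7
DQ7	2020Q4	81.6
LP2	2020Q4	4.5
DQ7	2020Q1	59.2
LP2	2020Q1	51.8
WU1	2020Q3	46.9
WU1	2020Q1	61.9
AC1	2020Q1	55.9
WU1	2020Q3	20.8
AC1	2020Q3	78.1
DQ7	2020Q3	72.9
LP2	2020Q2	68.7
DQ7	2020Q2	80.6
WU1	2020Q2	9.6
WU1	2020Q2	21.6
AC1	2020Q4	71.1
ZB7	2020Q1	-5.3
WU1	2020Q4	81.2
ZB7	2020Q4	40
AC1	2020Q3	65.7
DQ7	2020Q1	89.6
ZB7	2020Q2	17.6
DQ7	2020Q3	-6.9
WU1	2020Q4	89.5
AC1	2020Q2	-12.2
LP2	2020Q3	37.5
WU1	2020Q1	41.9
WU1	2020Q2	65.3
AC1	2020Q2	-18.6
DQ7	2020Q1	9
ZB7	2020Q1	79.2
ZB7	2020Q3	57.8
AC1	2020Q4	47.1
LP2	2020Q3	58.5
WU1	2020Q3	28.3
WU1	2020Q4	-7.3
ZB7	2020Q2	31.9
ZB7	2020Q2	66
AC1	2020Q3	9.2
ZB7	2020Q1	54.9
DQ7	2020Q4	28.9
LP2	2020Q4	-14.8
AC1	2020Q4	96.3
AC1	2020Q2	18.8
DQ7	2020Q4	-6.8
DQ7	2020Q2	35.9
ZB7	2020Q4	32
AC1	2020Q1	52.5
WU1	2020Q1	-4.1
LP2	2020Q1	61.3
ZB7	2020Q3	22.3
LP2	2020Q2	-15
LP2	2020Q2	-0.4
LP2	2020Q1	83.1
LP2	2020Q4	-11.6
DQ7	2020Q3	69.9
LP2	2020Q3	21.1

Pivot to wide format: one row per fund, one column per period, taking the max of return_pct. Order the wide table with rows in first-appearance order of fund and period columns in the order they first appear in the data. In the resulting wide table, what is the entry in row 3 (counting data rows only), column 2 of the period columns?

72.9

With rows in first-appearance order of fund, row 3 is fund=DQ7. period columns in first-appearance order: 2020Q1, 2020Q3, 2020Q2, 2020Q4; column 2 is 2020Q3.
Long rows with fund=DQ7, period=2020Q3: max(72.9, -6.9, 69.9) = 72.9.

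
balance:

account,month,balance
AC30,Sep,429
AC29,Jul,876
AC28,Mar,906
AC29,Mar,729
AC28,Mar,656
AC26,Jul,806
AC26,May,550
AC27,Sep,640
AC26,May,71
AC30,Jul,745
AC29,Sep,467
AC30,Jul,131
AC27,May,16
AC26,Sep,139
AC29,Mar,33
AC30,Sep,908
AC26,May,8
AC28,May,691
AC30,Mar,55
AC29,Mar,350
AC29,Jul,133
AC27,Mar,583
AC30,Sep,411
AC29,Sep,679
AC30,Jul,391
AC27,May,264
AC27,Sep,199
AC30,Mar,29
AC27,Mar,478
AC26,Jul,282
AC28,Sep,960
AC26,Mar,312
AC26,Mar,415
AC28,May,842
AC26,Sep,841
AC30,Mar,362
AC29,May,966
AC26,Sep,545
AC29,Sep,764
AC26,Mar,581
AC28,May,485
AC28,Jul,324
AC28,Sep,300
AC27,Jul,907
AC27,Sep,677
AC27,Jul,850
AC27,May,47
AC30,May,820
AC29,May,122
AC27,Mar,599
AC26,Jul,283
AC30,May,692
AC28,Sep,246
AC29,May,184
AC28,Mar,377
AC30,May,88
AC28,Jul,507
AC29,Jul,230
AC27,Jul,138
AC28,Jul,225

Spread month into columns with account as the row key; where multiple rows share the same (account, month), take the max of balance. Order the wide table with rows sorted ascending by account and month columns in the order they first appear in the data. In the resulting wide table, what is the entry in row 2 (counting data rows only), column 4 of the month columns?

With rows sorted ascending by account, row 2 is account=AC27. month columns in first-appearance order: Sep, Jul, Mar, May; column 4 is May.
Long rows with account=AC27, month=May: max(16, 264, 47) = 264.

264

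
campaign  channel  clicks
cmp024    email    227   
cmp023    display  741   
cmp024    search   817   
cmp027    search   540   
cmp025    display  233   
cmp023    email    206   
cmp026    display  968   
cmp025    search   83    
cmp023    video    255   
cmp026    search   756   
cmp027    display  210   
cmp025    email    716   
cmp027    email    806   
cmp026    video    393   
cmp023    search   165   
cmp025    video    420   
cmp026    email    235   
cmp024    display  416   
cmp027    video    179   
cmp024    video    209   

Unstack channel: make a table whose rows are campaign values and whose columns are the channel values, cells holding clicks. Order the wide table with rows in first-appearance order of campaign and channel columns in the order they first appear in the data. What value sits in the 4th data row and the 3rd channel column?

83

With rows in first-appearance order of campaign, row 4 is campaign=cmp025. channel columns in first-appearance order: email, display, search, video; column 3 is search.
Long rows with campaign=cmp025, channel=search: clicks = 83.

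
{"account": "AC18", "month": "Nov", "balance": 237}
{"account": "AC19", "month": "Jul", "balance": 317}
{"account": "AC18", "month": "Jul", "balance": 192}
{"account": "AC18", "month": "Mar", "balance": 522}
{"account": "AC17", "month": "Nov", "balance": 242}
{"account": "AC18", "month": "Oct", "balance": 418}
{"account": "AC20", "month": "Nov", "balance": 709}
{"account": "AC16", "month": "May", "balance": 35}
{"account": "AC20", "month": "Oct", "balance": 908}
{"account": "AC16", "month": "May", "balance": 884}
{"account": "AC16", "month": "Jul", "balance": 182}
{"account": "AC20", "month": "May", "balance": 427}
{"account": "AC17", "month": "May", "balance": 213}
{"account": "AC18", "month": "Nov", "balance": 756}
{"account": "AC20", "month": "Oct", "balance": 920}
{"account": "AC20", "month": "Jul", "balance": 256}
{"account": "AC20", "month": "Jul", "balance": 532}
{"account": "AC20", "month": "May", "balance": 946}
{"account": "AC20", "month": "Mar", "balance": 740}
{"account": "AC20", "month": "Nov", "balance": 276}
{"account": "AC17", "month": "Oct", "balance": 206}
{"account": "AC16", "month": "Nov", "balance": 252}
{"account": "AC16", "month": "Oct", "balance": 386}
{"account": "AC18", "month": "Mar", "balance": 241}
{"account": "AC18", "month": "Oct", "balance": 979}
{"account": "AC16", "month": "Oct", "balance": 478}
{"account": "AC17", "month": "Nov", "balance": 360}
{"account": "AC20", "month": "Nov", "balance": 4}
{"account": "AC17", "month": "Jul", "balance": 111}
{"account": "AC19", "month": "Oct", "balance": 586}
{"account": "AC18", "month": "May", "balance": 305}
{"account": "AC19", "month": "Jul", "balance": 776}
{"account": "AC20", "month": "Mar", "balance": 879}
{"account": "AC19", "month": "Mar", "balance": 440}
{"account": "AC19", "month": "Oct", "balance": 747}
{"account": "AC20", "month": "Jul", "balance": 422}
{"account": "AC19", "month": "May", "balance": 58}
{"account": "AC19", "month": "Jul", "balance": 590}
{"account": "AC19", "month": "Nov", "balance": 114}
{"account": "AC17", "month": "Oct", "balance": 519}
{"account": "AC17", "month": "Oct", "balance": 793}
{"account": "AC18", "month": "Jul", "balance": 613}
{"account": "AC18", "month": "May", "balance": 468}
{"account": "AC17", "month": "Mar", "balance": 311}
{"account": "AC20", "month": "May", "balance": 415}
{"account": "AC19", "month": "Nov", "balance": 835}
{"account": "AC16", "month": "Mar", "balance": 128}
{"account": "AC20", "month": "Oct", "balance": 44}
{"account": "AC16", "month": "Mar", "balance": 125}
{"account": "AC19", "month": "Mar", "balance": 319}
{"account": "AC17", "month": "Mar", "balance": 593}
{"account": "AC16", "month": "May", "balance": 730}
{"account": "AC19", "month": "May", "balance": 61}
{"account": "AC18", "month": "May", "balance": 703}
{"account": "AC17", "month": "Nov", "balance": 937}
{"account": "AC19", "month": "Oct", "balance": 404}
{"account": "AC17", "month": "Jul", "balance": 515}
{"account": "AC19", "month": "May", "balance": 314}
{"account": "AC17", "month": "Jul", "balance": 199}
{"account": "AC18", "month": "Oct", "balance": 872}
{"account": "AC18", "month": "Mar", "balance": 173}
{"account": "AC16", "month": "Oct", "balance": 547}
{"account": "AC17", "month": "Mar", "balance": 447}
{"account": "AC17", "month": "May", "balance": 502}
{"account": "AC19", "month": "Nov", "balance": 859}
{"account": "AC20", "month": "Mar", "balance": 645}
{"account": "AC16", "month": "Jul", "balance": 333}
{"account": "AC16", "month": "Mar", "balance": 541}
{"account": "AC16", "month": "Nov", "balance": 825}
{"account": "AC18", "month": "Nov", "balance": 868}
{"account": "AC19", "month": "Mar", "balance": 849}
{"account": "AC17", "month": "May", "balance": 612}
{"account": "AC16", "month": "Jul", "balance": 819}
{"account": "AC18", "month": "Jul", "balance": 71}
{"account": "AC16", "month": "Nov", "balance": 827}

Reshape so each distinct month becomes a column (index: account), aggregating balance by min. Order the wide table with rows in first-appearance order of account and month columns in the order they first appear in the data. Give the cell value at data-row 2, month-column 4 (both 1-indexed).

With rows in first-appearance order of account, row 2 is account=AC19. month columns in first-appearance order: Nov, Jul, Mar, Oct, May; column 4 is Oct.
Long rows with account=AC19, month=Oct: min(586, 747, 404) = 404.

404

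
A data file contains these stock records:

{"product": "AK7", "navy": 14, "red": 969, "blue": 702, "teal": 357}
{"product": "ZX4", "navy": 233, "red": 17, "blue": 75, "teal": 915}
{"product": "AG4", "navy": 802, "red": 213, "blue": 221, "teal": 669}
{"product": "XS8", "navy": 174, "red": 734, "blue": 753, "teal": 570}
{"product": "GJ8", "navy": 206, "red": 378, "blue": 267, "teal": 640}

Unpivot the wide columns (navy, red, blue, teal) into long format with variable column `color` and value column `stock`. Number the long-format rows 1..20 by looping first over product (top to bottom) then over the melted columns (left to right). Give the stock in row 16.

20 rows total (5 × 4). Row 16: index ⌊(16-1)/4⌋ = 3 into product → XS8; (16-1) mod 4 = 3 into the melted columns → teal.
So row 16 is (XS8, teal, 570); stock = 570.

570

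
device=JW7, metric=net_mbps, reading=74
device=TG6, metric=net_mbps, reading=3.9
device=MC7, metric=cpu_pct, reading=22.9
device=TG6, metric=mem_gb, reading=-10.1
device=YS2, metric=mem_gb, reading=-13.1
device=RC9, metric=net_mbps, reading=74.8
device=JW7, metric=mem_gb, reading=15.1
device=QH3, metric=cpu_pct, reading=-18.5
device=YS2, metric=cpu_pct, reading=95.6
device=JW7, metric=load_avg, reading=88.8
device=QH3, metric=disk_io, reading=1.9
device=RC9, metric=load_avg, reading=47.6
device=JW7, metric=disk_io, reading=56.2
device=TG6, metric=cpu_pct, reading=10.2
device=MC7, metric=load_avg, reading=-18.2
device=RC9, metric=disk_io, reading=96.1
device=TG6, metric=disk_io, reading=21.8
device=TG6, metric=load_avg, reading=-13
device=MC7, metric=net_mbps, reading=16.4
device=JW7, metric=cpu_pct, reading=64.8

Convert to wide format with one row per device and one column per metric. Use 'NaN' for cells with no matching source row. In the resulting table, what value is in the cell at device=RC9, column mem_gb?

No long-format row has device=RC9 and metric=mem_gb, so the cell is NaN.

NaN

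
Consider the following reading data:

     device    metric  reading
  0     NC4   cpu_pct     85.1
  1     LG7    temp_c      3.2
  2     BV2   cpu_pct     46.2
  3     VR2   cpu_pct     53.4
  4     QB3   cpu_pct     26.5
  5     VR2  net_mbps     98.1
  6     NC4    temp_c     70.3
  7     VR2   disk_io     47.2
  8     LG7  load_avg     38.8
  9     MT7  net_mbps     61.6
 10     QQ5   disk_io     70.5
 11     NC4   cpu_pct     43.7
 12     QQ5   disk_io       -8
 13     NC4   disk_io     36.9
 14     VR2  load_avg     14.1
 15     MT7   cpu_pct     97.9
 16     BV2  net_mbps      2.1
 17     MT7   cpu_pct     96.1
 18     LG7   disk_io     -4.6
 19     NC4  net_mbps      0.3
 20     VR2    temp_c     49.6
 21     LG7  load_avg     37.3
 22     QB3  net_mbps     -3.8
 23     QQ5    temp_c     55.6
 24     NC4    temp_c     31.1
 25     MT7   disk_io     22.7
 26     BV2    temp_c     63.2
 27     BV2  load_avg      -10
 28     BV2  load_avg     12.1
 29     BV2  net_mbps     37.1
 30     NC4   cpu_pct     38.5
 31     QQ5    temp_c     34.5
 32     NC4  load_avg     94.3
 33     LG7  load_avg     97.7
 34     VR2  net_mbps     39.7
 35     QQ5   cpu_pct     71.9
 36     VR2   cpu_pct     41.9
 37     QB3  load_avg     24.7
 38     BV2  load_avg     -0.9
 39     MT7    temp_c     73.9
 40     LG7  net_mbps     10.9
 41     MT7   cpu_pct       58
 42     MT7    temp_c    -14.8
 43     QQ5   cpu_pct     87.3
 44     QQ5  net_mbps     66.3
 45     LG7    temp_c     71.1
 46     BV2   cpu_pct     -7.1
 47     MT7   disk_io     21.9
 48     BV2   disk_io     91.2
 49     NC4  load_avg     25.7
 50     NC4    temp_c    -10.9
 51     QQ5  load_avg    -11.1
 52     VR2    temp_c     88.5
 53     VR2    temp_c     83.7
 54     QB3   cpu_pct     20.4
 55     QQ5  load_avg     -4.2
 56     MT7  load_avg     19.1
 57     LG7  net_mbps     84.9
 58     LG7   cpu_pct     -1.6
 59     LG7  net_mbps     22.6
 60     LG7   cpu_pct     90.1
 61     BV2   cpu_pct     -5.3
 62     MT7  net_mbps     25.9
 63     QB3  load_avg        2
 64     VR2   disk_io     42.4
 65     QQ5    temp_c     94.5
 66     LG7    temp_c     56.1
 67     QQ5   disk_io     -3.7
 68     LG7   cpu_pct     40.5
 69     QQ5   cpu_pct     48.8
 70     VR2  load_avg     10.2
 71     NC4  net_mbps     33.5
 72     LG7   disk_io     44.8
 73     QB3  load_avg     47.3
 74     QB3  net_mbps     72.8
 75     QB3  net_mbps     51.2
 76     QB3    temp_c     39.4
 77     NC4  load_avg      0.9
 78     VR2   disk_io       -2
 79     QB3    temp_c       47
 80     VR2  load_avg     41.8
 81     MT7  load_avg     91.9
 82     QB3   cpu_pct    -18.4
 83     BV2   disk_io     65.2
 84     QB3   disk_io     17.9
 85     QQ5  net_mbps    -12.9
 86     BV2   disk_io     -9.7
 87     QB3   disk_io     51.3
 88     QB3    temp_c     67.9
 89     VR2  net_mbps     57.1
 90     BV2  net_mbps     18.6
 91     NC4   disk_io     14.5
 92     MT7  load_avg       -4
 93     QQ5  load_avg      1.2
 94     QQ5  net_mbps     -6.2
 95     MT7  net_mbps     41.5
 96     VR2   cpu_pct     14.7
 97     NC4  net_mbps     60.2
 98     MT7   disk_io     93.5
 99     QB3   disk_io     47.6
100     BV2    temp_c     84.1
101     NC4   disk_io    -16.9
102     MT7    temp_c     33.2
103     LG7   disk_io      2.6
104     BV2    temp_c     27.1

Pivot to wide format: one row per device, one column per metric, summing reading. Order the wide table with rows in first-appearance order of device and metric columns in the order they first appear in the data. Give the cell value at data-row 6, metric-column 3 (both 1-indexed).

With rows in first-appearance order of device, row 6 is device=MT7. metric columns in first-appearance order: cpu_pct, temp_c, net_mbps, disk_io, load_avg; column 3 is net_mbps.
Long rows with device=MT7, metric=net_mbps: 61.6 + 25.9 + 41.5 = 129.

129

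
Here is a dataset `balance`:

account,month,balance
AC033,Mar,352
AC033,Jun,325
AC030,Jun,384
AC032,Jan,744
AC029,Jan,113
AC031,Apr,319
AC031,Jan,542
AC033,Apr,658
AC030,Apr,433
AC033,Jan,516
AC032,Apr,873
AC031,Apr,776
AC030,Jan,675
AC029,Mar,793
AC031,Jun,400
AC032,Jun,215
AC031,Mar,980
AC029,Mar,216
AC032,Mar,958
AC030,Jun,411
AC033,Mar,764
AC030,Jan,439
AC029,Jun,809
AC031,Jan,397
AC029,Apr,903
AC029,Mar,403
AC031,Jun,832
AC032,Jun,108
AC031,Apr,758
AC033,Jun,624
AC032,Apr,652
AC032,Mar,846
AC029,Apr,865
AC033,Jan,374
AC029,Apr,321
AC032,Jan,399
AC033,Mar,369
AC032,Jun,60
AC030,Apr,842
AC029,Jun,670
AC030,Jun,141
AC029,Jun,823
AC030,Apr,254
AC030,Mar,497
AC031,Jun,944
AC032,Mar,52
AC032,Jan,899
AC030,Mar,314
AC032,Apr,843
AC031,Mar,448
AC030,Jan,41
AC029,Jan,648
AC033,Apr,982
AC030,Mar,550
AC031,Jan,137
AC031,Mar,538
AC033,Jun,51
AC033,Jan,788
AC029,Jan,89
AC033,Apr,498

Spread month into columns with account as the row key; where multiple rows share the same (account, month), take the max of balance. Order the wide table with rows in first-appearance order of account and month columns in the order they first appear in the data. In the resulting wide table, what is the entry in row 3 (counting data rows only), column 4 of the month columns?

With rows in first-appearance order of account, row 3 is account=AC032. month columns in first-appearance order: Mar, Jun, Jan, Apr; column 4 is Apr.
Long rows with account=AC032, month=Apr: max(873, 652, 843) = 873.

873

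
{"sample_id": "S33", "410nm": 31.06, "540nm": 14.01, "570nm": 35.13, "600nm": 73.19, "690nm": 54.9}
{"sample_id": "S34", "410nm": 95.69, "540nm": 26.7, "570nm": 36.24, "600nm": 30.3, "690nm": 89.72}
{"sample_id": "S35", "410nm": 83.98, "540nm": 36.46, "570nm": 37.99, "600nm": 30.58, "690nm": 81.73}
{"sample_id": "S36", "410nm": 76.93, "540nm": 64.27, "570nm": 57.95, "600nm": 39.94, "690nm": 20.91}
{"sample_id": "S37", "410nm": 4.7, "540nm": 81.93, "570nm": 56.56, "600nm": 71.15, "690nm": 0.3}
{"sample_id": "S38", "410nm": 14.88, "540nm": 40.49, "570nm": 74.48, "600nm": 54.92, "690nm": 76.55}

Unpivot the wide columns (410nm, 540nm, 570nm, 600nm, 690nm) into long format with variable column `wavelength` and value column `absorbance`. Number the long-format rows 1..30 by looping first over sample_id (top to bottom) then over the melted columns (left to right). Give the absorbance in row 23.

56.56

30 rows total (6 × 5). Row 23: index ⌊(23-1)/5⌋ = 4 into sample_id → S37; (23-1) mod 5 = 2 into the melted columns → 570nm.
So row 23 is (S37, 570nm, 56.56); absorbance = 56.56.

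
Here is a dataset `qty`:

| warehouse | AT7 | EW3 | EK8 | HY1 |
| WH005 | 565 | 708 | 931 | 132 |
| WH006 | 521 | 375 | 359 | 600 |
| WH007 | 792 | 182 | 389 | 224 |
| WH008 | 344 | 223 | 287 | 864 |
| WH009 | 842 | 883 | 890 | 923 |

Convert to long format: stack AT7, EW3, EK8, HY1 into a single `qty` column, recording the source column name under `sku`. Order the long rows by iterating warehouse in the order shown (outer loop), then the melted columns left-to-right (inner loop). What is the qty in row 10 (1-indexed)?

20 rows total (5 × 4). Row 10: index ⌊(10-1)/4⌋ = 2 into warehouse → WH007; (10-1) mod 4 = 1 into the melted columns → EW3.
So row 10 is (WH007, EW3, 182); qty = 182.

182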